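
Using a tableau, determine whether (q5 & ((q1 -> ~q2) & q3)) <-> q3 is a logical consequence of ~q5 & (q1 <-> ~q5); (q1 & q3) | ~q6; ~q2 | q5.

No

Initial set: {(~q5 & (q1 <-> ~q5)); ((q1 & q3) | ~q6); (~q2 | q5); ~((q5 & ((q1 -> ~q2) & q3)) <-> q3)}.
(~q5 & (q1 <-> ~q5)): α-rule — add ~q5, (q1 <-> ~q5).
((q1 & q3) | ~q6): β-rule — branch into (q1 & q3)  //  ~q6.
  branch 1 (add (q1 & q3)):
    (q1 & q3): α-rule — add q1, q3.
    (~q2 | q5): β-rule — branch into ~q2  //  q5.
      branch 1.1 (add ~q2):
        ~((q5 & ((q1 -> ~q2) & q3)) <-> q3): β-rule — branch into (q5 & ((q1 -> ~q2) & q3)), ~q3  //  ~(q5 & ((q1 -> ~q2) & q3)), q3.
          branch 1.1.1 (add (q5 & ((q1 -> ~q2) & q3)), ~q3):
            × closes — contains both q3 and ~q3.
          branch 1.1.2 (add ~(q5 & ((q1 -> ~q2) & q3)), q3):
            (q1 <-> ~q5): β-rule — branch into q1, ~q5  //  ~q1, ~~q5.
              branch 1.1.2.1 (add q1, ~q5):
                ~(q5 & ((q1 -> ~q2) & q3)): β-rule — branch into ~q5  //  ~((q1 -> ~q2) & q3).
                  branch 1.1.2.1.1 (add ~q5):
                    ○ open, literals {q1=true, q2=false, q3=true, q5=false}.
                  branch 1.1.2.1.2 (add ~((q1 -> ~q2) & q3)):
                    ~((q1 -> ~q2) & q3): β-rule — branch into ~(q1 -> ~q2)  //  ~q3.
                      branch 1.1.2.1.2.1 (add ~(q1 -> ~q2)):
                        ~(q1 -> ~q2): α-rule — add q1, ~~q2.
                        × closes — contains both q2 and ~q2.
                      branch 1.1.2.1.2.2 (add ~q3):
                        × closes — contains both q3 and ~q3.
              branch 1.1.2.2 (add ~q1, ~~q5):
                × closes — contains both q1 and ~q1.
      branch 1.2 (add q5):
        × closes — contains both q5 and ~q5.
  branch 2 (add ~q6):
    (~q2 | q5): β-rule — branch into ~q2  //  q5.
      branch 2.1 (add ~q2):
        ~((q5 & ((q1 -> ~q2) & q3)) <-> q3): β-rule — branch into (q5 & ((q1 -> ~q2) & q3)), ~q3  //  ~(q5 & ((q1 -> ~q2) & q3)), q3.
          branch 2.1.1 (add (q5 & ((q1 -> ~q2) & q3)), ~q3):
            (q5 & ((q1 -> ~q2) & q3)): α-rule — add q5, ((q1 -> ~q2) & q3).
            × closes — contains both q5 and ~q5.
          branch 2.1.2 (add ~(q5 & ((q1 -> ~q2) & q3)), q3):
            (q1 <-> ~q5): β-rule — branch into q1, ~q5  //  ~q1, ~~q5.
              branch 2.1.2.1 (add q1, ~q5):
                ~(q5 & ((q1 -> ~q2) & q3)): β-rule — branch into ~q5  //  ~((q1 -> ~q2) & q3).
                  branch 2.1.2.1.1 (add ~q5):
                    ○ open, literals {q1=true, q2=false, q3=true, q5=false, q6=false}.
                  branch 2.1.2.1.2 (add ~((q1 -> ~q2) & q3)):
                    ~((q1 -> ~q2) & q3): β-rule — branch into ~(q1 -> ~q2)  //  ~q3.
                      branch 2.1.2.1.2.1 (add ~(q1 -> ~q2)):
                        ~(q1 -> ~q2): α-rule — add q1, ~~q2.
                        × closes — contains both q2 and ~q2.
                      branch 2.1.2.1.2.2 (add ~q3):
                        × closes — contains both q3 and ~q3.
              branch 2.1.2.2 (add ~q1, ~~q5):
                × closes — contains both q5 and ~q5.
      branch 2.2 (add q5):
        × closes — contains both q5 and ~q5.
10 branches closed, 2 open.
An open branch gives a countermodel: q1=true, q2=false, q3=true, q5=false (unmentioned atoms arbitrary); the premises hold there but the conclusion fails.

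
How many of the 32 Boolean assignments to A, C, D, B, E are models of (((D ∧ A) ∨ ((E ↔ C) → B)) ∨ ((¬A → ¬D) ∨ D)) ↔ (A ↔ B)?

Initial set: {((((D ∧ A) ∨ ((E ↔ C) → B)) ∨ ((¬A → ¬D) ∨ D)) ↔ (A ↔ B))}.
((((D ∧ A) ∨ ((E ↔ C) → B)) ∨ ((¬A → ¬D) ∨ D)) ↔ (A ↔ B)): β-rule — branch into (((D ∧ A) ∨ ((E ↔ C) → B)) ∨ ((¬A → ¬D) ∨ D)), (A ↔ B)  //  ¬(((D ∧ A) ∨ ((E ↔ C) → B)) ∨ ((¬A → ¬D) ∨ D)), ¬(A ↔ B).
  branch 1 (add (((D ∧ A) ∨ ((E ↔ C) → B)) ∨ ((¬A → ¬D) ∨ D)), (A ↔ B)):
    (((D ∧ A) ∨ ((E ↔ C) → B)) ∨ ((¬A → ¬D) ∨ D)): β-rule — branch into ((D ∧ A) ∨ ((E ↔ C) → B))  //  ((¬A → ¬D) ∨ D).
      branch 1.1 (add ((D ∧ A) ∨ ((E ↔ C) → B))):
        (A ↔ B): β-rule — branch into A, B  //  ¬A, ¬B.
          branch 1.1.1 (add A, B):
            ((D ∧ A) ∨ ((E ↔ C) → B)): β-rule — branch into (D ∧ A)  //  ((E ↔ C) → B).
              branch 1.1.1.1 (add (D ∧ A)):
                (D ∧ A): α-rule — add D, A.
                ○ open, literals {A=true, B=true, D=true}.
              branch 1.1.1.2 (add ((E ↔ C) → B)):
                ((E ↔ C) → B): β-rule — branch into ¬(E ↔ C)  //  B.
                  branch 1.1.1.2.1 (add ¬(E ↔ C)):
                    ¬(E ↔ C): β-rule — branch into E, ¬C  //  ¬E, C.
                      branch 1.1.1.2.1.1 (add E, ¬C):
                        ○ open, literals {A=true, B=true, C=false, E=true}.
                      branch 1.1.1.2.1.2 (add ¬E, C):
                        ○ open, literals {A=true, B=true, C=true, E=false}.
                  branch 1.1.1.2.2 (add B):
                    ○ open, literals {A=true, B=true}.
          branch 1.1.2 (add ¬A, ¬B):
            ((D ∧ A) ∨ ((E ↔ C) → B)): β-rule — branch into (D ∧ A)  //  ((E ↔ C) → B).
              branch 1.1.2.1 (add (D ∧ A)):
                (D ∧ A): α-rule — add D, A.
                × closes — contains both A and ¬A.
              branch 1.1.2.2 (add ((E ↔ C) → B)):
                ((E ↔ C) → B): β-rule — branch into ¬(E ↔ C)  //  B.
                  branch 1.1.2.2.1 (add ¬(E ↔ C)):
                    ¬(E ↔ C): β-rule — branch into E, ¬C  //  ¬E, C.
                      branch 1.1.2.2.1.1 (add E, ¬C):
                        ○ open, literals {A=false, B=false, C=false, E=true}.
                      branch 1.1.2.2.1.2 (add ¬E, C):
                        ○ open, literals {A=false, B=false, C=true, E=false}.
                  branch 1.1.2.2.2 (add B):
                    × closes — contains both B and ¬B.
      branch 1.2 (add ((¬A → ¬D) ∨ D)):
        (A ↔ B): β-rule — branch into A, B  //  ¬A, ¬B.
          branch 1.2.1 (add A, B):
            ((¬A → ¬D) ∨ D): β-rule — branch into (¬A → ¬D)  //  D.
              branch 1.2.1.1 (add (¬A → ¬D)):
                (¬A → ¬D): β-rule — branch into ¬¬A  //  ¬D.
                  branch 1.2.1.1.1 (add ¬¬A):
                    ○ open, literals {A=true, B=true}.
                  branch 1.2.1.1.2 (add ¬D):
                    ○ open, literals {A=true, B=true, D=false}.
              branch 1.2.1.2 (add D):
                ○ open, literals {A=true, B=true, D=true}.
          branch 1.2.2 (add ¬A, ¬B):
            ((¬A → ¬D) ∨ D): β-rule — branch into (¬A → ¬D)  //  D.
              branch 1.2.2.1 (add (¬A → ¬D)):
                (¬A → ¬D): β-rule — branch into ¬¬A  //  ¬D.
                  branch 1.2.2.1.1 (add ¬¬A):
                    × closes — contains both A and ¬A.
                  branch 1.2.2.1.2 (add ¬D):
                    ○ open, literals {A=false, B=false, D=false}.
              branch 1.2.2.2 (add D):
                ○ open, literals {A=false, B=false, D=true}.
  branch 2 (add ¬(((D ∧ A) ∨ ((E ↔ C) → B)) ∨ ((¬A → ¬D) ∨ D)), ¬(A ↔ B)):
    ¬(((D ∧ A) ∨ ((E ↔ C) → B)) ∨ ((¬A → ¬D) ∨ D)): α-rule — add ¬((D ∧ A) ∨ ((E ↔ C) → B)), ¬((¬A → ¬D) ∨ D).
    ¬((D ∧ A) ∨ ((E ↔ C) → B)): α-rule — add ¬(D ∧ A), ¬((E ↔ C) → B).
    ¬((¬A → ¬D) ∨ D): α-rule — add ¬(¬A → ¬D), ¬D.
    ¬((E ↔ C) → B): α-rule — add (E ↔ C), ¬B.
    ¬(¬A → ¬D): α-rule — add ¬A, ¬¬D.
    × closes — contains both D and ¬D.
4 branches closed, 11 open.
Each open branch fixes some atoms; the unmentioned ones are free. Counting distinct full assignments: branch {A=true, B=true, D=true} (C, E) contributes 4 new; branch {A=true, B=true, C=false, E=true} (D) contributes 1 new; branch {A=true, B=true, C=true, E=false} (D) contributes 1 new; branch {A=true, B=true} (C, D, E) contributes 2 new; branch {A=false, B=false, C=false, E=true} (D) contributes 2 new; branch {A=false, B=false, C=true, E=false} (D) contributes 2 new; branch {A=true, B=true} (C, D, E) contributes 0 new; branch {A=true, B=true, D=false} (C, E) contributes 0 new; branch {A=true, B=true, D=true} (C, E) contributes 0 new; branch {A=false, B=false, D=false} (C, E) contributes 2 new; branch {A=false, B=false, D=true} (C, E) contributes 2 new. Total: 16.

16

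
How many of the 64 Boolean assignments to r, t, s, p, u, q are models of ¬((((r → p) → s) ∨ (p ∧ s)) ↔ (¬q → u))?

Initial set: {¬((((r → p) → s) ∨ (p ∧ s)) ↔ (¬q → u))}.
¬((((r → p) → s) ∨ (p ∧ s)) ↔ (¬q → u)): β-rule — branch into (((r → p) → s) ∨ (p ∧ s)), ¬(¬q → u)  //  ¬(((r → p) → s) ∨ (p ∧ s)), (¬q → u).
  branch 1 (add (((r → p) → s) ∨ (p ∧ s)), ¬(¬q → u)):
    ¬(¬q → u): α-rule — add ¬q, ¬u.
    (((r → p) → s) ∨ (p ∧ s)): β-rule — branch into ((r → p) → s)  //  (p ∧ s).
      branch 1.1 (add ((r → p) → s)):
        ((r → p) → s): β-rule — branch into ¬(r → p)  //  s.
          branch 1.1.1 (add ¬(r → p)):
            ¬(r → p): α-rule — add r, ¬p.
            ○ open, literals {p=F, q=F, r=T, u=F}.
          branch 1.1.2 (add s):
            ○ open, literals {q=F, s=T, u=F}.
      branch 1.2 (add (p ∧ s)):
        (p ∧ s): α-rule — add p, s.
        ○ open, literals {p=T, q=F, s=T, u=F}.
  branch 2 (add ¬(((r → p) → s) ∨ (p ∧ s)), (¬q → u)):
    ¬(((r → p) → s) ∨ (p ∧ s)): α-rule — add ¬((r → p) → s), ¬(p ∧ s).
    ¬((r → p) → s): α-rule — add (r → p), ¬s.
    (¬q → u): β-rule — branch into ¬¬q  //  u.
      branch 2.1 (add ¬¬q):
        ¬(p ∧ s): β-rule — branch into ¬p  //  ¬s.
          branch 2.1.1 (add ¬p):
            (r → p): β-rule — branch into ¬r  //  p.
              branch 2.1.1.1 (add ¬r):
                ○ open, literals {p=F, q=T, r=F, s=F}.
              branch 2.1.1.2 (add p):
                × closes — contains both p and ¬p.
          branch 2.1.2 (add ¬s):
            (r → p): β-rule — branch into ¬r  //  p.
              branch 2.1.2.1 (add ¬r):
                ○ open, literals {q=T, r=F, s=F}.
              branch 2.1.2.2 (add p):
                ○ open, literals {p=T, q=T, s=F}.
      branch 2.2 (add u):
        ¬(p ∧ s): β-rule — branch into ¬p  //  ¬s.
          branch 2.2.1 (add ¬p):
            (r → p): β-rule — branch into ¬r  //  p.
              branch 2.2.1.1 (add ¬r):
                ○ open, literals {p=F, r=F, s=F, u=T}.
              branch 2.2.1.2 (add p):
                × closes — contains both p and ¬p.
          branch 2.2.2 (add ¬s):
            (r → p): β-rule — branch into ¬r  //  p.
              branch 2.2.2.1 (add ¬r):
                ○ open, literals {r=F, s=F, u=T}.
              branch 2.2.2.2 (add p):
                ○ open, literals {p=T, s=F, u=T}.
2 branches closed, 9 open.
Each open branch fixes some atoms; the unmentioned ones are free. Counting distinct full assignments: branch {p=F, q=F, r=T, u=F} (t, s) contributes 4 new; branch {q=F, s=T, u=F} (r, t, p) contributes 6 new; branch {p=T, q=F, s=T, u=F} (r, t) contributes 0 new; branch {p=F, q=T, r=F, s=F} (t, u) contributes 4 new; branch {q=T, r=F, s=F} (t, p, u) contributes 4 new; branch {p=T, q=T, s=F} (r, t, u) contributes 4 new; branch {p=F, r=F, s=F, u=T} (t, q) contributes 2 new; branch {r=F, s=F, u=T} (t, p, q) contributes 2 new; branch {p=T, s=F, u=T} (r, t, q) contributes 2 new. Total: 28.

28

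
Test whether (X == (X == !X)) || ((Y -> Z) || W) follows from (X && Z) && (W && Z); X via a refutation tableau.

Initial set: {((X && Z) && (W && Z)); X; !((X == (X == !X)) || ((Y -> Z) || W))}.
((X && Z) && (W && Z)): α-rule — add (X && Z), (W && Z).
!((X == (X == !X)) || ((Y -> Z) || W)): α-rule — add !(X == (X == !X)), !((Y -> Z) || W).
(X && Z): α-rule — add X, Z.
(W && Z): α-rule — add W, Z.
!((Y -> Z) || W): α-rule — add !(Y -> Z), !W.
× closes — contains both W and !W.
All 1 branch closes.
Every branch closed, so the premises entail the conclusion.

Yes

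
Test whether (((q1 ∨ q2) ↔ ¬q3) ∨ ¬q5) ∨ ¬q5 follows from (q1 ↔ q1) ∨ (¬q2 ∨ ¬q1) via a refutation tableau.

Initial set: {((q1 ↔ q1) ∨ (¬q2 ∨ ¬q1)); ¬((((q1 ∨ q2) ↔ ¬q3) ∨ ¬q5) ∨ ¬q5)}.
¬((((q1 ∨ q2) ↔ ¬q3) ∨ ¬q5) ∨ ¬q5): α-rule — add ¬(((q1 ∨ q2) ↔ ¬q3) ∨ ¬q5), ¬¬q5.
¬(((q1 ∨ q2) ↔ ¬q3) ∨ ¬q5): α-rule — add ¬((q1 ∨ q2) ↔ ¬q3), ¬¬q5.
((q1 ↔ q1) ∨ (¬q2 ∨ ¬q1)): β-rule — branch into (q1 ↔ q1)  //  (¬q2 ∨ ¬q1).
  branch 1 (add (q1 ↔ q1)):
    ¬((q1 ∨ q2) ↔ ¬q3): β-rule — branch into (q1 ∨ q2), ¬¬q3  //  ¬(q1 ∨ q2), ¬q3.
      branch 1.1 (add (q1 ∨ q2), ¬¬q3):
        (q1 ↔ q1): β-rule — branch into q1, q1  //  ¬q1, ¬q1.
          branch 1.1.1 (add q1, q1):
            (q1 ∨ q2): β-rule — branch into q1  //  q2.
              branch 1.1.1.1 (add q1):
                ○ open, literals {q1=true, q3=true, q5=true}.
              branch 1.1.1.2 (add q2):
                ○ open, literals {q1=true, q2=true, q3=true, q5=true}.
          branch 1.1.2 (add ¬q1, ¬q1):
            (q1 ∨ q2): β-rule — branch into q1  //  q2.
              branch 1.1.2.1 (add q1):
                × closes — contains both q1 and ¬q1.
              branch 1.1.2.2 (add q2):
                ○ open, literals {q1=false, q2=true, q3=true, q5=true}.
      branch 1.2 (add ¬(q1 ∨ q2), ¬q3):
        ¬(q1 ∨ q2): α-rule — add ¬q1, ¬q2.
        (q1 ↔ q1): β-rule — branch into q1, q1  //  ¬q1, ¬q1.
          branch 1.2.1 (add q1, q1):
            × closes — contains both q1 and ¬q1.
          branch 1.2.2 (add ¬q1, ¬q1):
            ○ open, literals {q1=false, q2=false, q3=false, q5=true}.
  branch 2 (add (¬q2 ∨ ¬q1)):
    ¬((q1 ∨ q2) ↔ ¬q3): β-rule — branch into (q1 ∨ q2), ¬¬q3  //  ¬(q1 ∨ q2), ¬q3.
      branch 2.1 (add (q1 ∨ q2), ¬¬q3):
        (¬q2 ∨ ¬q1): β-rule — branch into ¬q2  //  ¬q1.
          branch 2.1.1 (add ¬q2):
            (q1 ∨ q2): β-rule — branch into q1  //  q2.
              branch 2.1.1.1 (add q1):
                ○ open, literals {q1=true, q2=false, q3=true, q5=true}.
              branch 2.1.1.2 (add q2):
                × closes — contains both q2 and ¬q2.
          branch 2.1.2 (add ¬q1):
            (q1 ∨ q2): β-rule — branch into q1  //  q2.
              branch 2.1.2.1 (add q1):
                × closes — contains both q1 and ¬q1.
              branch 2.1.2.2 (add q2):
                ○ open, literals {q1=false, q2=true, q3=true, q5=true}.
      branch 2.2 (add ¬(q1 ∨ q2), ¬q3):
        ¬(q1 ∨ q2): α-rule — add ¬q1, ¬q2.
        (¬q2 ∨ ¬q1): β-rule — branch into ¬q2  //  ¬q1.
          branch 2.2.1 (add ¬q2):
            ○ open, literals {q1=false, q2=false, q3=false, q5=true}.
          branch 2.2.2 (add ¬q1):
            ○ open, literals {q1=false, q2=false, q3=false, q5=true}.
4 branches closed, 8 open.
An open branch gives a countermodel: q1=true, q3=true, q5=true (unmentioned atoms arbitrary); the premises hold there but the conclusion fails.

No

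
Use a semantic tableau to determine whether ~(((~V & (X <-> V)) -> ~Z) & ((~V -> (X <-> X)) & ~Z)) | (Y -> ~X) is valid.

Assume the negation and expand:
Initial set: {F (~(((~V & (X <-> V)) -> ~Z) & ((~V -> (X <-> X)) & ~Z)) | (Y -> ~X))}.
F (~(((~V & (X <-> V)) -> ~Z) & ((~V -> (X <-> X)) & ~Z)) | (Y -> ~X)): α-rule — add F ~(((~V & (X <-> V)) -> ~Z) & ((~V -> (X <-> X)) & ~Z)), F (Y -> ~X).
F ~(((~V & (X <-> V)) -> ~Z) & ((~V -> (X <-> X)) & ~Z)): α-rule — add T ((~V & (X <-> V)) -> ~Z), T ((~V -> (X <-> X)) & ~Z).
F (Y -> ~X): α-rule — add T Y, F ~X.
T ((~V -> (X <-> X)) & ~Z): α-rule — add T (~V -> (X <-> X)), T ~Z.
T ((~V & (X <-> V)) -> ~Z): β-rule — branch into F (~V & (X <-> V))  //  T ~Z.
  branch 1 (add F (~V & (X <-> V))):
    T (~V -> (X <-> X)): β-rule — branch into F ~V  //  T (X <-> X).
      branch 1.1 (add F ~V):
        F (~V & (X <-> V)): β-rule — branch into F ~V  //  F (X <-> V).
          branch 1.1.1 (add F ~V):
            ○ open, literals {V=true, X=true, Y=true, Z=false}.
          branch 1.1.2 (add F (X <-> V)):
            F (X <-> V): β-rule — branch into T X, F V  //  F X, T V.
              branch 1.1.2.1 (add T X, F V):
                × closes — contains both V and ~V.
              branch 1.1.2.2 (add F X, T V):
                × closes — contains both X and ~X.
      branch 1.2 (add T (X <-> X)):
        F (~V & (X <-> V)): β-rule — branch into F ~V  //  F (X <-> V).
          branch 1.2.1 (add F ~V):
            T (X <-> X): β-rule — branch into T X, T X  //  F X, F X.
              branch 1.2.1.1 (add T X, T X):
                ○ open, literals {V=true, X=true, Y=true, Z=false}.
              branch 1.2.1.2 (add F X, F X):
                × closes — contains both X and ~X.
          branch 1.2.2 (add F (X <-> V)):
            T (X <-> X): β-rule — branch into T X, T X  //  F X, F X.
              branch 1.2.2.1 (add T X, T X):
                F (X <-> V): β-rule — branch into T X, F V  //  F X, T V.
                  branch 1.2.2.1.1 (add T X, F V):
                    ○ open, literals {V=false, X=true, Y=true, Z=false}.
                  branch 1.2.2.1.2 (add F X, T V):
                    × closes — contains both X and ~X.
              branch 1.2.2.2 (add F X, F X):
                × closes — contains both X and ~X.
  branch 2 (add T ~Z):
    T (~V -> (X <-> X)): β-rule — branch into F ~V  //  T (X <-> X).
      branch 2.1 (add F ~V):
        ○ open, literals {V=true, X=true, Y=true, Z=false}.
      branch 2.2 (add T (X <-> X)):
        T (X <-> X): β-rule — branch into T X, T X  //  F X, F X.
          branch 2.2.1 (add T X, T X):
            ○ open, literals {X=true, Y=true, Z=false}.
          branch 2.2.2 (add F X, F X):
            × closes — contains both X and ~X.
6 branches closed, 5 open.
An open branch gives a countermodel: V=true, X=true, Y=true, Z=false (unmentioned atoms arbitrary); under it the original formula is false.

Not valid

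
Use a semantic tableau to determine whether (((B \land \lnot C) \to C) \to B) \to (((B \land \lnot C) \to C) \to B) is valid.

Valid

Assume the negation and expand:
Initial set: {F ((((B \land \lnot C) \to C) \to B) \to (((B \land \lnot C) \to C) \to B))}.
F ((((B \land \lnot C) \to C) \to B) \to (((B \land \lnot C) \to C) \to B)): α-rule — add T (((B \land \lnot C) \to C) \to B), F (((B \land \lnot C) \to C) \to B).
F (((B \land \lnot C) \to C) \to B): α-rule — add T ((B \land \lnot C) \to C), F B.
T (((B \land \lnot C) \to C) \to B): β-rule — branch into F ((B \land \lnot C) \to C)  //  T B.
  branch 1 (add F ((B \land \lnot C) \to C)):
    F ((B \land \lnot C) \to C): α-rule — add T (B \land \lnot C), F C.
    T (B \land \lnot C): α-rule — add T B, T \lnot C.
    × closes — contains both B and \lnot B.
  branch 2 (add T B):
    × closes — contains both B and \lnot B.
All 2 branches close.
Every branch closed, so the negation is unsatisfiable and the formula is valid.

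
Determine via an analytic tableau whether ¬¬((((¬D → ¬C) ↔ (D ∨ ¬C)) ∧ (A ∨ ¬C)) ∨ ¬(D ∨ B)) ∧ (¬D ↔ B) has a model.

Satisfiable

Initial set: {T (¬¬((((¬D → ¬C) ↔ (D ∨ ¬C)) ∧ (A ∨ ¬C)) ∨ ¬(D ∨ B)) ∧ (¬D ↔ B))}.
T (¬¬((((¬D → ¬C) ↔ (D ∨ ¬C)) ∧ (A ∨ ¬C)) ∨ ¬(D ∨ B)) ∧ (¬D ↔ B)): α-rule — add T ¬¬((((¬D → ¬C) ↔ (D ∨ ¬C)) ∧ (A ∨ ¬C)) ∨ ¬(D ∨ B)), T (¬D ↔ B).
T ¬¬((((¬D → ¬C) ↔ (D ∨ ¬C)) ∧ (A ∨ ¬C)) ∨ ¬(D ∨ B)): drop double negation, giving T ((((¬D → ¬C) ↔ (D ∨ ¬C)) ∧ (A ∨ ¬C)) ∨ ¬(D ∨ B)).
T (¬D ↔ B): β-rule — branch into T ¬D, T B  //  F ¬D, F B.
  branch 1 (add T ¬D, T B):
    T ((((¬D → ¬C) ↔ (D ∨ ¬C)) ∧ (A ∨ ¬C)) ∨ ¬(D ∨ B)): β-rule — branch into T (((¬D → ¬C) ↔ (D ∨ ¬C)) ∧ (A ∨ ¬C))  //  T ¬(D ∨ B).
      branch 1.1 (add T (((¬D → ¬C) ↔ (D ∨ ¬C)) ∧ (A ∨ ¬C))):
        T (((¬D → ¬C) ↔ (D ∨ ¬C)) ∧ (A ∨ ¬C)): α-rule — add T ((¬D → ¬C) ↔ (D ∨ ¬C)), T (A ∨ ¬C).
        T ((¬D → ¬C) ↔ (D ∨ ¬C)): β-rule — branch into T (¬D → ¬C), T (D ∨ ¬C)  //  F (¬D → ¬C), F (D ∨ ¬C).
          branch 1.1.1 (add T (¬D → ¬C), T (D ∨ ¬C)):
            T (A ∨ ¬C): β-rule — branch into T A  //  T ¬C.
              branch 1.1.1.1 (add T A):
                T (¬D → ¬C): β-rule — branch into F ¬D  //  T ¬C.
                  branch 1.1.1.1.1 (add F ¬D):
                    × closes — contains both D and ¬D.
                  branch 1.1.1.1.2 (add T ¬C):
                    T (D ∨ ¬C): β-rule — branch into T D  //  T ¬C.
                      branch 1.1.1.1.2.1 (add T D):
                        × closes — contains both D and ¬D.
                      branch 1.1.1.1.2.2 (add T ¬C):
                        ○ open, literals {A=T, B=T, C=F, D=F}.
              branch 1.1.1.2 (add T ¬C):
                T (¬D → ¬C): β-rule — branch into F ¬D  //  T ¬C.
                  branch 1.1.1.2.1 (add F ¬D):
                    × closes — contains both D and ¬D.
                  branch 1.1.1.2.2 (add T ¬C):
                    T (D ∨ ¬C): β-rule — branch into T D  //  T ¬C.
                      branch 1.1.1.2.2.1 (add T D):
                        × closes — contains both D and ¬D.
                      branch 1.1.1.2.2.2 (add T ¬C):
                        ○ open, literals {B=T, C=F, D=F}.
          branch 1.1.2 (add F (¬D → ¬C), F (D ∨ ¬C)):
            F (¬D → ¬C): α-rule — add T ¬D, F ¬C.
            F (D ∨ ¬C): α-rule — add F D, F ¬C.
            T (A ∨ ¬C): β-rule — branch into T A  //  T ¬C.
              branch 1.1.2.1 (add T A):
                ○ open, literals {A=T, B=T, C=T, D=F}.
              branch 1.1.2.2 (add T ¬C):
                × closes — contains both C and ¬C.
      branch 1.2 (add T ¬(D ∨ B)):
        T ¬(D ∨ B): α-rule — add F D, F B.
        × closes — contains both B and ¬B.
  branch 2 (add F ¬D, F B):
    T ((((¬D → ¬C) ↔ (D ∨ ¬C)) ∧ (A ∨ ¬C)) ∨ ¬(D ∨ B)): β-rule — branch into T (((¬D → ¬C) ↔ (D ∨ ¬C)) ∧ (A ∨ ¬C))  //  T ¬(D ∨ B).
      branch 2.1 (add T (((¬D → ¬C) ↔ (D ∨ ¬C)) ∧ (A ∨ ¬C))):
        T (((¬D → ¬C) ↔ (D ∨ ¬C)) ∧ (A ∨ ¬C)): α-rule — add T ((¬D → ¬C) ↔ (D ∨ ¬C)), T (A ∨ ¬C).
        T ((¬D → ¬C) ↔ (D ∨ ¬C)): β-rule — branch into T (¬D → ¬C), T (D ∨ ¬C)  //  F (¬D → ¬C), F (D ∨ ¬C).
          branch 2.1.1 (add T (¬D → ¬C), T (D ∨ ¬C)):
            T (A ∨ ¬C): β-rule — branch into T A  //  T ¬C.
              branch 2.1.1.1 (add T A):
                T (¬D → ¬C): β-rule — branch into F ¬D  //  T ¬C.
                  branch 2.1.1.1.1 (add F ¬D):
                    T (D ∨ ¬C): β-rule — branch into T D  //  T ¬C.
                      branch 2.1.1.1.1.1 (add T D):
                        ○ open, literals {A=T, B=F, D=T}.
                      branch 2.1.1.1.1.2 (add T ¬C):
                        ○ open, literals {A=T, B=F, C=F, D=T}.
                  branch 2.1.1.1.2 (add T ¬C):
                    T (D ∨ ¬C): β-rule — branch into T D  //  T ¬C.
                      branch 2.1.1.1.2.1 (add T D):
                        ○ open, literals {A=T, B=F, C=F, D=T}.
                      branch 2.1.1.1.2.2 (add T ¬C):
                        ○ open, literals {A=T, B=F, C=F, D=T}.
              branch 2.1.1.2 (add T ¬C):
                T (¬D → ¬C): β-rule — branch into F ¬D  //  T ¬C.
                  branch 2.1.1.2.1 (add F ¬D):
                    T (D ∨ ¬C): β-rule — branch into T D  //  T ¬C.
                      branch 2.1.1.2.1.1 (add T D):
                        ○ open, literals {B=F, C=F, D=T}.
                      branch 2.1.1.2.1.2 (add T ¬C):
                        ○ open, literals {B=F, C=F, D=T}.
                  branch 2.1.1.2.2 (add T ¬C):
                    T (D ∨ ¬C): β-rule — branch into T D  //  T ¬C.
                      branch 2.1.1.2.2.1 (add T D):
                        ○ open, literals {B=F, C=F, D=T}.
                      branch 2.1.1.2.2.2 (add T ¬C):
                        ○ open, literals {B=F, C=F, D=T}.
          branch 2.1.2 (add F (¬D → ¬C), F (D ∨ ¬C)):
            F (¬D → ¬C): α-rule — add T ¬D, F ¬C.
            × closes — contains both D and ¬D.
      branch 2.2 (add T ¬(D ∨ B)):
        T ¬(D ∨ B): α-rule — add F D, F B.
        × closes — contains both D and ¬D.
8 branches closed, 11 open.
An open branch gives a satisfying assignment: A=T, B=T, C=F, D=F.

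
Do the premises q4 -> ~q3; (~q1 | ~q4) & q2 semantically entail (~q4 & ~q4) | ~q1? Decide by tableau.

Initial set: {(q4 -> ~q3); ((~q1 | ~q4) & q2); ~((~q4 & ~q4) | ~q1)}.
((~q1 | ~q4) & q2): α-rule — add (~q1 | ~q4), q2.
~((~q4 & ~q4) | ~q1): α-rule — add ~(~q4 & ~q4), ~~q1.
(q4 -> ~q3): β-rule — branch into ~q4  //  ~q3.
  branch 1 (add ~q4):
    (~q1 | ~q4): β-rule — branch into ~q1  //  ~q4.
      branch 1.1 (add ~q1):
        × closes — contains both q1 and ~q1.
      branch 1.2 (add ~q4):
        ~(~q4 & ~q4): β-rule — branch into ~~q4  //  ~~q4.
          branch 1.2.1 (add ~~q4):
            × closes — contains both q4 and ~q4.
          branch 1.2.2 (add ~~q4):
            × closes — contains both q4 and ~q4.
  branch 2 (add ~q3):
    (~q1 | ~q4): β-rule — branch into ~q1  //  ~q4.
      branch 2.1 (add ~q1):
        × closes — contains both q1 and ~q1.
      branch 2.2 (add ~q4):
        ~(~q4 & ~q4): β-rule — branch into ~~q4  //  ~~q4.
          branch 2.2.1 (add ~~q4):
            × closes — contains both q4 and ~q4.
          branch 2.2.2 (add ~~q4):
            × closes — contains both q4 and ~q4.
All 6 branches close.
Every branch closed, so the premises entail the conclusion.

Yes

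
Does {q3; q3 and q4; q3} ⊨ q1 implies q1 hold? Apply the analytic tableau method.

Initial set: {q3; (q3 and q4); q3; not (q1 implies q1)}.
(q3 and q4): α-rule — add q3, q4.
not (q1 implies q1): α-rule — add q1, not q1.
× closes — contains both q1 and not q1.
All 1 branch closes.
Every branch closed, so the premises entail the conclusion.

Yes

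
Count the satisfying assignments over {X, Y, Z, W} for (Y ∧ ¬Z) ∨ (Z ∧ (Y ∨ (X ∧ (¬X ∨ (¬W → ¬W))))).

Initial set: {((Y ∧ ¬Z) ∨ (Z ∧ (Y ∨ (X ∧ (¬X ∨ (¬W → ¬W))))))}.
((Y ∧ ¬Z) ∨ (Z ∧ (Y ∨ (X ∧ (¬X ∨ (¬W → ¬W)))))): β-rule — branch into (Y ∧ ¬Z)  //  (Z ∧ (Y ∨ (X ∧ (¬X ∨ (¬W → ¬W))))).
  branch 1 (add (Y ∧ ¬Z)):
    (Y ∧ ¬Z): α-rule — add Y, ¬Z.
    ○ open, literals {Y=1, Z=0}.
  branch 2 (add (Z ∧ (Y ∨ (X ∧ (¬X ∨ (¬W → ¬W)))))):
    (Z ∧ (Y ∨ (X ∧ (¬X ∨ (¬W → ¬W))))): α-rule — add Z, (Y ∨ (X ∧ (¬X ∨ (¬W → ¬W)))).
    (Y ∨ (X ∧ (¬X ∨ (¬W → ¬W)))): β-rule — branch into Y  //  (X ∧ (¬X ∨ (¬W → ¬W))).
      branch 2.1 (add Y):
        ○ open, literals {Y=1, Z=1}.
      branch 2.2 (add (X ∧ (¬X ∨ (¬W → ¬W)))):
        (X ∧ (¬X ∨ (¬W → ¬W))): α-rule — add X, (¬X ∨ (¬W → ¬W)).
        (¬X ∨ (¬W → ¬W)): β-rule — branch into ¬X  //  (¬W → ¬W).
          branch 2.2.1 (add ¬X):
            × closes — contains both X and ¬X.
          branch 2.2.2 (add (¬W → ¬W)):
            (¬W → ¬W): β-rule — branch into ¬¬W  //  ¬W.
              branch 2.2.2.1 (add ¬¬W):
                ○ open, literals {W=1, X=1, Z=1}.
              branch 2.2.2.2 (add ¬W):
                ○ open, literals {W=0, X=1, Z=1}.
1 branch closed, 4 open.
Each open branch fixes some atoms; the unmentioned ones are free. Counting distinct full assignments: branch {Y=1, Z=0} (X, W) contributes 4 new; branch {Y=1, Z=1} (X, W) contributes 4 new; branch {W=1, X=1, Z=1} (Y) contributes 1 new; branch {W=0, X=1, Z=1} (Y) contributes 1 new. Total: 10.

10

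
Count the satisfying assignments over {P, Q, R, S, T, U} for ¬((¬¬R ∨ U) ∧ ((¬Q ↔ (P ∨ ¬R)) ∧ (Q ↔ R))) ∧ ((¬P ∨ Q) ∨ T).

Initial set: {(¬((¬¬R ∨ U) ∧ ((¬Q ↔ (P ∨ ¬R)) ∧ (Q ↔ R))) ∧ ((¬P ∨ Q) ∨ T))}.
(¬((¬¬R ∨ U) ∧ ((¬Q ↔ (P ∨ ¬R)) ∧ (Q ↔ R))) ∧ ((¬P ∨ Q) ∨ T)): α-rule — add ¬((¬¬R ∨ U) ∧ ((¬Q ↔ (P ∨ ¬R)) ∧ (Q ↔ R))), ((¬P ∨ Q) ∨ T).
¬((¬¬R ∨ U) ∧ ((¬Q ↔ (P ∨ ¬R)) ∧ (Q ↔ R))): β-rule — branch into ¬(¬¬R ∨ U)  //  ¬((¬Q ↔ (P ∨ ¬R)) ∧ (Q ↔ R)).
  branch 1 (add ¬(¬¬R ∨ U)):
    ¬(¬¬R ∨ U): α-rule — add ¬¬¬R, ¬U.
    ¬¬¬R: drop double negation, giving ¬R.
    ((¬P ∨ Q) ∨ T): β-rule — branch into (¬P ∨ Q)  //  T.
      branch 1.1 (add (¬P ∨ Q)):
        (¬P ∨ Q): β-rule — branch into ¬P  //  Q.
          branch 1.1.1 (add ¬P):
            ○ open, literals {P=false, R=false, U=false}.
          branch 1.1.2 (add Q):
            ○ open, literals {Q=true, R=false, U=false}.
      branch 1.2 (add T):
        ○ open, literals {R=false, T=true, U=false}.
  branch 2 (add ¬((¬Q ↔ (P ∨ ¬R)) ∧ (Q ↔ R))):
    ((¬P ∨ Q) ∨ T): β-rule — branch into (¬P ∨ Q)  //  T.
      branch 2.1 (add (¬P ∨ Q)):
        ¬((¬Q ↔ (P ∨ ¬R)) ∧ (Q ↔ R)): β-rule — branch into ¬(¬Q ↔ (P ∨ ¬R))  //  ¬(Q ↔ R).
          branch 2.1.1 (add ¬(¬Q ↔ (P ∨ ¬R))):
            (¬P ∨ Q): β-rule — branch into ¬P  //  Q.
              branch 2.1.1.1 (add ¬P):
                ¬(¬Q ↔ (P ∨ ¬R)): β-rule — branch into ¬Q, ¬(P ∨ ¬R)  //  ¬¬Q, (P ∨ ¬R).
                  branch 2.1.1.1.1 (add ¬Q, ¬(P ∨ ¬R)):
                    ¬(P ∨ ¬R): α-rule — add ¬P, ¬¬R.
                    ○ open, literals {P=false, Q=false, R=true}.
                  branch 2.1.1.1.2 (add ¬¬Q, (P ∨ ¬R)):
                    (P ∨ ¬R): β-rule — branch into P  //  ¬R.
                      branch 2.1.1.1.2.1 (add P):
                        × closes — contains both P and ¬P.
                      branch 2.1.1.1.2.2 (add ¬R):
                        ○ open, literals {P=false, Q=true, R=false}.
              branch 2.1.1.2 (add Q):
                ¬(¬Q ↔ (P ∨ ¬R)): β-rule — branch into ¬Q, ¬(P ∨ ¬R)  //  ¬¬Q, (P ∨ ¬R).
                  branch 2.1.1.2.1 (add ¬Q, ¬(P ∨ ¬R)):
                    × closes — contains both Q and ¬Q.
                  branch 2.1.1.2.2 (add ¬¬Q, (P ∨ ¬R)):
                    (P ∨ ¬R): β-rule — branch into P  //  ¬R.
                      branch 2.1.1.2.2.1 (add P):
                        ○ open, literals {P=true, Q=true}.
                      branch 2.1.1.2.2.2 (add ¬R):
                        ○ open, literals {Q=true, R=false}.
          branch 2.1.2 (add ¬(Q ↔ R)):
            (¬P ∨ Q): β-rule — branch into ¬P  //  Q.
              branch 2.1.2.1 (add ¬P):
                ¬(Q ↔ R): β-rule — branch into Q, ¬R  //  ¬Q, R.
                  branch 2.1.2.1.1 (add Q, ¬R):
                    ○ open, literals {P=false, Q=true, R=false}.
                  branch 2.1.2.1.2 (add ¬Q, R):
                    ○ open, literals {P=false, Q=false, R=true}.
              branch 2.1.2.2 (add Q):
                ¬(Q ↔ R): β-rule — branch into Q, ¬R  //  ¬Q, R.
                  branch 2.1.2.2.1 (add Q, ¬R):
                    ○ open, literals {Q=true, R=false}.
                  branch 2.1.2.2.2 (add ¬Q, R):
                    × closes — contains both Q and ¬Q.
      branch 2.2 (add T):
        ¬((¬Q ↔ (P ∨ ¬R)) ∧ (Q ↔ R)): β-rule — branch into ¬(¬Q ↔ (P ∨ ¬R))  //  ¬(Q ↔ R).
          branch 2.2.1 (add ¬(¬Q ↔ (P ∨ ¬R))):
            ¬(¬Q ↔ (P ∨ ¬R)): β-rule — branch into ¬Q, ¬(P ∨ ¬R)  //  ¬¬Q, (P ∨ ¬R).
              branch 2.2.1.1 (add ¬Q, ¬(P ∨ ¬R)):
                ¬(P ∨ ¬R): α-rule — add ¬P, ¬¬R.
                ○ open, literals {P=false, Q=false, R=true, T=true}.
              branch 2.2.1.2 (add ¬¬Q, (P ∨ ¬R)):
                (P ∨ ¬R): β-rule — branch into P  //  ¬R.
                  branch 2.2.1.2.1 (add P):
                    ○ open, literals {P=true, Q=true, T=true}.
                  branch 2.2.1.2.2 (add ¬R):
                    ○ open, literals {Q=true, R=false, T=true}.
          branch 2.2.2 (add ¬(Q ↔ R)):
            ¬(Q ↔ R): β-rule — branch into Q, ¬R  //  ¬Q, R.
              branch 2.2.2.1 (add Q, ¬R):
                ○ open, literals {Q=true, R=false, T=true}.
              branch 2.2.2.2 (add ¬Q, R):
                ○ open, literals {Q=false, R=true, T=true}.
3 branches closed, 15 open.
Each open branch fixes some atoms; the unmentioned ones are free. Counting distinct full assignments: branch {P=false, R=false, U=false} (Q, S, T) contributes 8 new; branch {Q=true, R=false, U=false} (P, S, T) contributes 4 new; branch {R=false, T=true, U=false} (P, Q, S) contributes 2 new; branch {P=false, Q=false, R=true} (S, T, U) contributes 8 new; branch {P=false, Q=true, R=false} (S, T, U) contributes 4 new; branch {P=true, Q=true} (R, S, T, U) contributes 12 new; branch {Q=true, R=false} (P, S, T, U) contributes 0 new; branch {P=false, Q=true, R=false} (S, T, U) contributes 0 new; branch {P=false, Q=false, R=true} (S, T, U) contributes 0 new; branch {Q=true, R=false} (P, S, T, U) contributes 0 new; branch {P=false, Q=false, R=true, T=true} (S, U) contributes 0 new; branch {P=true, Q=true, T=true} (R, S, U) contributes 0 new; branch {Q=true, R=false, T=true} (P, S, U) contributes 0 new; branch {Q=true, R=false, T=true} (P, S, U) contributes 0 new; branch {Q=false, R=true, T=true} (P, S, U) contributes 4 new. Total: 42.

42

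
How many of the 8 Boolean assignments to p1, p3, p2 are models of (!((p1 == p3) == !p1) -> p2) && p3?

Initial set: {((!((p1 == p3) == !p1) -> p2) && p3)}.
((!((p1 == p3) == !p1) -> p2) && p3): α-rule — add (!((p1 == p3) == !p1) -> p2), p3.
(!((p1 == p3) == !p1) -> p2): β-rule — branch into !!((p1 == p3) == !p1)  //  p2.
  branch 1 (add !!((p1 == p3) == !p1)):
    !!((p1 == p3) == !p1): β-rule — branch into (p1 == p3), !p1  //  !(p1 == p3), !!p1.
      branch 1.1 (add (p1 == p3), !p1):
        (p1 == p3): β-rule — branch into p1, p3  //  !p1, !p3.
          branch 1.1.1 (add p1, p3):
            × closes — contains both p1 and !p1.
          branch 1.1.2 (add !p1, !p3):
            × closes — contains both p3 and !p3.
      branch 1.2 (add !(p1 == p3), !!p1):
        !(p1 == p3): β-rule — branch into p1, !p3  //  !p1, p3.
          branch 1.2.1 (add p1, !p3):
            × closes — contains both p3 and !p3.
          branch 1.2.2 (add !p1, p3):
            × closes — contains both p1 and !p1.
  branch 2 (add p2):
    ○ open, literals {p2=1, p3=1}.
4 branches closed, 1 open.
Each open branch fixes some atoms; the unmentioned ones are free. Counting distinct full assignments: branch {p2=1, p3=1} (p1) contributes 2 new. Total: 2.

2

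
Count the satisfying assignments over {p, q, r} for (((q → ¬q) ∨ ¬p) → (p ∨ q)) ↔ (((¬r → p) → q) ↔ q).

7

Initial set: {((((q → ¬q) ∨ ¬p) → (p ∨ q)) ↔ (((¬r → p) → q) ↔ q))}.
((((q → ¬q) ∨ ¬p) → (p ∨ q)) ↔ (((¬r → p) → q) ↔ q)): β-rule — branch into (((q → ¬q) ∨ ¬p) → (p ∨ q)), (((¬r → p) → q) ↔ q)  //  ¬(((q → ¬q) ∨ ¬p) → (p ∨ q)), ¬(((¬r → p) → q) ↔ q).
  branch 1 (add (((q → ¬q) ∨ ¬p) → (p ∨ q)), (((¬r → p) → q) ↔ q)):
    (((q → ¬q) ∨ ¬p) → (p ∨ q)): β-rule — branch into ¬((q → ¬q) ∨ ¬p)  //  (p ∨ q).
      branch 1.1 (add ¬((q → ¬q) ∨ ¬p)):
        ¬((q → ¬q) ∨ ¬p): α-rule — add ¬(q → ¬q), ¬¬p.
        ¬(q → ¬q): α-rule — add q, ¬¬q.
        (((¬r → p) → q) ↔ q): β-rule — branch into ((¬r → p) → q), q  //  ¬((¬r → p) → q), ¬q.
          branch 1.1.1 (add ((¬r → p) → q), q):
            ((¬r → p) → q): β-rule — branch into ¬(¬r → p)  //  q.
              branch 1.1.1.1 (add ¬(¬r → p)):
                ¬(¬r → p): α-rule — add ¬r, ¬p.
                × closes — contains both p and ¬p.
              branch 1.1.1.2 (add q):
                ○ open, literals {p=true, q=true}.
          branch 1.1.2 (add ¬((¬r → p) → q), ¬q):
            × closes — contains both q and ¬q.
      branch 1.2 (add (p ∨ q)):
        (((¬r → p) → q) ↔ q): β-rule — branch into ((¬r → p) → q), q  //  ¬((¬r → p) → q), ¬q.
          branch 1.2.1 (add ((¬r → p) → q), q):
            (p ∨ q): β-rule — branch into p  //  q.
              branch 1.2.1.1 (add p):
                ((¬r → p) → q): β-rule — branch into ¬(¬r → p)  //  q.
                  branch 1.2.1.1.1 (add ¬(¬r → p)):
                    ¬(¬r → p): α-rule — add ¬r, ¬p.
                    × closes — contains both p and ¬p.
                  branch 1.2.1.1.2 (add q):
                    ○ open, literals {p=true, q=true}.
              branch 1.2.1.2 (add q):
                ((¬r → p) → q): β-rule — branch into ¬(¬r → p)  //  q.
                  branch 1.2.1.2.1 (add ¬(¬r → p)):
                    ¬(¬r → p): α-rule — add ¬r, ¬p.
                    ○ open, literals {p=false, q=true, r=false}.
                  branch 1.2.1.2.2 (add q):
                    ○ open, literals {q=true}.
          branch 1.2.2 (add ¬((¬r → p) → q), ¬q):
            ¬((¬r → p) → q): α-rule — add (¬r → p), ¬q.
            (p ∨ q): β-rule — branch into p  //  q.
              branch 1.2.2.1 (add p):
                (¬r → p): β-rule — branch into ¬¬r  //  p.
                  branch 1.2.2.1.1 (add ¬¬r):
                    ○ open, literals {p=true, q=false, r=true}.
                  branch 1.2.2.1.2 (add p):
                    ○ open, literals {p=true, q=false}.
              branch 1.2.2.2 (add q):
                × closes — contains both q and ¬q.
  branch 2 (add ¬(((q → ¬q) ∨ ¬p) → (p ∨ q)), ¬(((¬r → p) → q) ↔ q)):
    ¬(((q → ¬q) ∨ ¬p) → (p ∨ q)): α-rule — add ((q → ¬q) ∨ ¬p), ¬(p ∨ q).
    ¬(p ∨ q): α-rule — add ¬p, ¬q.
    ¬(((¬r → p) → q) ↔ q): β-rule — branch into ((¬r → p) → q), ¬q  //  ¬((¬r → p) → q), q.
      branch 2.1 (add ((¬r → p) → q), ¬q):
        ((q → ¬q) ∨ ¬p): β-rule — branch into (q → ¬q)  //  ¬p.
          branch 2.1.1 (add (q → ¬q)):
            ((¬r → p) → q): β-rule — branch into ¬(¬r → p)  //  q.
              branch 2.1.1.1 (add ¬(¬r → p)):
                ¬(¬r → p): α-rule — add ¬r, ¬p.
                (q → ¬q): β-rule — branch into ¬q  //  ¬q.
                  branch 2.1.1.1.1 (add ¬q):
                    ○ open, literals {p=false, q=false, r=false}.
                  branch 2.1.1.1.2 (add ¬q):
                    ○ open, literals {p=false, q=false, r=false}.
              branch 2.1.1.2 (add q):
                × closes — contains both q and ¬q.
          branch 2.1.2 (add ¬p):
            ((¬r → p) → q): β-rule — branch into ¬(¬r → p)  //  q.
              branch 2.1.2.1 (add ¬(¬r → p)):
                ¬(¬r → p): α-rule — add ¬r, ¬p.
                ○ open, literals {p=false, q=false, r=false}.
              branch 2.1.2.2 (add q):
                × closes — contains both q and ¬q.
      branch 2.2 (add ¬((¬r → p) → q), q):
        × closes — contains both q and ¬q.
7 branches closed, 9 open.
Each open branch fixes some atoms; the unmentioned ones are free. Counting distinct full assignments: branch {p=true, q=true} (r) contributes 2 new; branch {p=true, q=true} (r) contributes 0 new; branch {p=false, q=true, r=false} (none free) contributes 1 new; branch {q=true} (p, r) contributes 1 new; branch {p=true, q=false, r=true} (none free) contributes 1 new; branch {p=true, q=false} (r) contributes 1 new; branch {p=false, q=false, r=false} (none free) contributes 1 new; branch {p=false, q=false, r=false} (none free) contributes 0 new; branch {p=false, q=false, r=false} (none free) contributes 0 new. Total: 7.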